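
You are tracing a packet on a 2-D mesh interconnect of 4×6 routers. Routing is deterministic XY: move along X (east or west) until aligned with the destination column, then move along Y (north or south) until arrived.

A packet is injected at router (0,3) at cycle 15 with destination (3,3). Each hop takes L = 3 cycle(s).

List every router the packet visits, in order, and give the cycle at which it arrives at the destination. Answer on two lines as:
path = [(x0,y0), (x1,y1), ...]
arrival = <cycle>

path = [(0,3), (1,3), (2,3), (3,3)]
arrival = 24

src (0,3)  cyc=15
E→(1,3)  cyc=18
E→(2,3)  cyc=21
E→(3,3)  cyc=24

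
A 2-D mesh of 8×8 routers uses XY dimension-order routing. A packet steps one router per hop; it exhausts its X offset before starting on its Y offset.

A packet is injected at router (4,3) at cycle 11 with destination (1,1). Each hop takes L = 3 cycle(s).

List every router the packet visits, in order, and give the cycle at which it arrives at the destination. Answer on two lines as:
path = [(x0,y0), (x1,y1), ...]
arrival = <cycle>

path = [(4,3), (3,3), (2,3), (1,3), (1,2), (1,1)]
arrival = 26

#0 — 4,3 | c11
#1 — 3,3 | c14 | W
#2 — 2,3 | c17 | W
#3 — 1,3 | c20 | W
#4 — 1,2 | c23 | S
#5 — 1,1 | c26 | S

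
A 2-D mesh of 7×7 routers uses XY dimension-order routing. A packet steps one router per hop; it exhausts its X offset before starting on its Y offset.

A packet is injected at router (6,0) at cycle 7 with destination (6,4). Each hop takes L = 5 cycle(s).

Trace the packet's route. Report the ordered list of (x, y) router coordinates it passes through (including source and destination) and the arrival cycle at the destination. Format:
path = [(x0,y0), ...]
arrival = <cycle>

src (6,0)  cyc=7
N→(6,1)  cyc=12
N→(6,2)  cyc=17
N→(6,3)  cyc=22
N→(6,4)  cyc=27

path = [(6,0), (6,1), (6,2), (6,3), (6,4)]
arrival = 27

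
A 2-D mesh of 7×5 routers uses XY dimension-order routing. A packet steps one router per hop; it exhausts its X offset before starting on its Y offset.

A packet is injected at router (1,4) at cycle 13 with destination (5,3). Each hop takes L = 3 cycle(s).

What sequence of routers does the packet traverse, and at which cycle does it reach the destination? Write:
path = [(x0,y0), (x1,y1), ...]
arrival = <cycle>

src (1,4)  cyc=13
E→(2,4)  cyc=16
E→(3,4)  cyc=19
E→(4,4)  cyc=22
E→(5,4)  cyc=25
S→(5,3)  cyc=28

path = [(1,4), (2,4), (3,4), (4,4), (5,4), (5,3)]
arrival = 28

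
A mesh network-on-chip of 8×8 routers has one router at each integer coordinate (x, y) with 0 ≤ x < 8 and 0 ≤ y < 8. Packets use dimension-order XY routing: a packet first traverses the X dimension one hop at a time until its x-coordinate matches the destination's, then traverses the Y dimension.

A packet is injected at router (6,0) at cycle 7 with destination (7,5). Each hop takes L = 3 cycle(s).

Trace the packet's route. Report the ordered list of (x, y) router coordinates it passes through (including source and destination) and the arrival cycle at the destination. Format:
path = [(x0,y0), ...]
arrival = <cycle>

  0. router=(6,0) cycle=7 (inject)
  1. router=(7,0) cycle=10 dir=E
  2. router=(7,1) cycle=13 dir=N
  3. router=(7,2) cycle=16 dir=N
  4. router=(7,3) cycle=19 dir=N
  5. router=(7,4) cycle=22 dir=N
  6. router=(7,5) cycle=25 dir=N

path = [(6,0), (7,0), (7,1), (7,2), (7,3), (7,4), (7,5)]
arrival = 25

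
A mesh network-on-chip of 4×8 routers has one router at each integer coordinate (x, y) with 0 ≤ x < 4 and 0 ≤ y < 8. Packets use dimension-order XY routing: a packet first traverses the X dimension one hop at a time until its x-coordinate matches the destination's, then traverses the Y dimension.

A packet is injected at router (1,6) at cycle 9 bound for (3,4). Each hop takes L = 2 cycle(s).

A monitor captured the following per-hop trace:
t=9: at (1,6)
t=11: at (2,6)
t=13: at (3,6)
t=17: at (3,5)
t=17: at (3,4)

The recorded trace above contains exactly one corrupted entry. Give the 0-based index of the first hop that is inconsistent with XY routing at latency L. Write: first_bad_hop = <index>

first_bad_hop = 3

check 1→ d=(1,0) cyc+2: ok
check 2→ d=(1,0) cyc+2: ok
check 3→ d=(0,-1) cyc+4: BAD: Δcyc=4≠L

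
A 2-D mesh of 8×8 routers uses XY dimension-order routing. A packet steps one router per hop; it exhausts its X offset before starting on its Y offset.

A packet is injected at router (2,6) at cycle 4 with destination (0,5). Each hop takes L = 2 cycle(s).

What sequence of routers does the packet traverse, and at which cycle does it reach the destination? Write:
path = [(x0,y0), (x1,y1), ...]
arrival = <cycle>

src (2,6)  cyc=4
W→(1,6)  cyc=6
W→(0,6)  cyc=8
S→(0,5)  cyc=10

path = [(2,6), (1,6), (0,6), (0,5)]
arrival = 10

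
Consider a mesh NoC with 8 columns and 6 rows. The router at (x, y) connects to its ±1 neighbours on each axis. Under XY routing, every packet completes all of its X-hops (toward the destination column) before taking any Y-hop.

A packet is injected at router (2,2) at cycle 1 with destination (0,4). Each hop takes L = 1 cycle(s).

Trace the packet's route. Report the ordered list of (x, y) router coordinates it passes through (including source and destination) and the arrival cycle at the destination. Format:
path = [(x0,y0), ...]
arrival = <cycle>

path = [(2,2), (1,2), (0,2), (0,3), (0,4)]
arrival = 5

hop 0: (2,2) @ cyc 1
hop 1: (1,2) @ cyc 2  [W]
hop 2: (0,2) @ cyc 3  [W]
hop 3: (0,3) @ cyc 4  [N]
hop 4: (0,4) @ cyc 5  [N]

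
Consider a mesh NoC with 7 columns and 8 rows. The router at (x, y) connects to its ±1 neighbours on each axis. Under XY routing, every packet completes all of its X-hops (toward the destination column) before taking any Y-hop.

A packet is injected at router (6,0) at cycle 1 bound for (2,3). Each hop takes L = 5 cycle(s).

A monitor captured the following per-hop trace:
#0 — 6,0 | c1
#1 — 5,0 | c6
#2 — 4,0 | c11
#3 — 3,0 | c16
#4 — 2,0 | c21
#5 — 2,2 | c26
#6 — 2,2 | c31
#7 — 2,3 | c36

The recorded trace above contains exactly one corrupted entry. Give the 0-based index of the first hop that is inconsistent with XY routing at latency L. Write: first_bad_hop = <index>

first_bad_hop = 5

  1: Δx=-1 Δy=+0 Δt=5 [ok]
  2: Δx=-1 Δy=+0 Δt=5 [ok]
  3: Δx=-1 Δy=+0 Δt=5 [ok]
  4: Δx=-1 Δy=+0 Δt=5 [ok]
  5: Δx=+0 Δy=+2 Δt=5 [BAD: non-unit step]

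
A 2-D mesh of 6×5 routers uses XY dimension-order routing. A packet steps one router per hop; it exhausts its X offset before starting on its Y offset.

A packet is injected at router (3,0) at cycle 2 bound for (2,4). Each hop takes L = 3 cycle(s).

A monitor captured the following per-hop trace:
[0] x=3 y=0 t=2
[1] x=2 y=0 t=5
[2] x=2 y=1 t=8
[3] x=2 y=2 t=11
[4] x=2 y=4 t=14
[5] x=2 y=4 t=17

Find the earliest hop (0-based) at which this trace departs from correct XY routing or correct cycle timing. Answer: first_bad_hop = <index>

first_bad_hop = 4

[1] (-1,+0) / 3c ⇒ ok
[2] (+0,+1) / 3c ⇒ ok
[3] (+0,+1) / 3c ⇒ ok
[4] (+0,+2) / 3c ⇒ BAD: non-unit step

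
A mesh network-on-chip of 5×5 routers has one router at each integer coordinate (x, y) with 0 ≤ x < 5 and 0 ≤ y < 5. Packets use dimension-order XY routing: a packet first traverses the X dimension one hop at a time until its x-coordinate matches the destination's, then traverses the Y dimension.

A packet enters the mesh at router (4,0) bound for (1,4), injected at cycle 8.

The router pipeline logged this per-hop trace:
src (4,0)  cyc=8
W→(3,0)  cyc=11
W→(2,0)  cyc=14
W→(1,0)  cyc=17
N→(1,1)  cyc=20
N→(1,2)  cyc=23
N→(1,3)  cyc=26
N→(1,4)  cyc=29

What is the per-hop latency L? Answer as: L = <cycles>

L = 3

From hop 0 (8) to hop 1 (11): +3 cycles.
That increment is L by definition: L = 3.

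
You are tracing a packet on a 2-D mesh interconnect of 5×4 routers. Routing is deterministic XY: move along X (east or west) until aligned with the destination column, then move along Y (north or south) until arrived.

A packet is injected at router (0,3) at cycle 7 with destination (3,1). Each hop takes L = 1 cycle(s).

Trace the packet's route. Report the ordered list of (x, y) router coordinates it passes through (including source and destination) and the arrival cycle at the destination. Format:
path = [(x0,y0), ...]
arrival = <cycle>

path = [(0,3), (1,3), (2,3), (3,3), (3,2), (3,1)]
arrival = 12

hop 0: (0,3) @ cyc 7
hop 1: (1,3) @ cyc 8  [E]
hop 2: (2,3) @ cyc 9  [E]
hop 3: (3,3) @ cyc 10  [E]
hop 4: (3,2) @ cyc 11  [S]
hop 5: (3,1) @ cyc 12  [S]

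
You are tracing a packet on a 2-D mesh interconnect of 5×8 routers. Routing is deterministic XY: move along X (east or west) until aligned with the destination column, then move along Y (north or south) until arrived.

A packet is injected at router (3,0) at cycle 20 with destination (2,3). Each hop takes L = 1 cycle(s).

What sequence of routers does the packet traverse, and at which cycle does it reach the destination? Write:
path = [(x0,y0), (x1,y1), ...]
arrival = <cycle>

t=20: at (3,0)
t=21: at (2,0) after W
t=22: at (2,1) after N
t=23: at (2,2) after N
t=24: at (2,3) after N

path = [(3,0), (2,0), (2,1), (2,2), (2,3)]
arrival = 24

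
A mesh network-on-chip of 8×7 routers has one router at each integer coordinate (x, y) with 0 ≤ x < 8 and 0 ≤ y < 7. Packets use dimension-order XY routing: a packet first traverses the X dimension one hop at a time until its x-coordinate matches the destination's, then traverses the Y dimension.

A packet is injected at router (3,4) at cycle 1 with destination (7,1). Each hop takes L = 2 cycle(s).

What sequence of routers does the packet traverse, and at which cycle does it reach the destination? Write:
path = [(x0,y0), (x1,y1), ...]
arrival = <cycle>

path = [(3,4), (4,4), (5,4), (6,4), (7,4), (7,3), (7,2), (7,1)]
arrival = 15

t=1: at (3,4)
t=3: at (4,4) after E
t=5: at (5,4) after E
t=7: at (6,4) after E
t=9: at (7,4) after E
t=11: at (7,3) after S
t=13: at (7,2) after S
t=15: at (7,1) after S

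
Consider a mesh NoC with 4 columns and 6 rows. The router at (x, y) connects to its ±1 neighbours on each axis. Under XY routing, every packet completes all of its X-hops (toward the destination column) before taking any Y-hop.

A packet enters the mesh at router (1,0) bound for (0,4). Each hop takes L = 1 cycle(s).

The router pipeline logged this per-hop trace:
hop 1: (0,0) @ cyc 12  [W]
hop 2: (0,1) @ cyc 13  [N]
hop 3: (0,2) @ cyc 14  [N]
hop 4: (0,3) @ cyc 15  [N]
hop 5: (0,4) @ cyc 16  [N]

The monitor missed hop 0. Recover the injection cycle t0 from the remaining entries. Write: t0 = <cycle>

cyc[1] = 12 and cyc[k] = t0 + k·L for every k.
Subtract one hop: t0 = 12 − 1 = 11.

t0 = 11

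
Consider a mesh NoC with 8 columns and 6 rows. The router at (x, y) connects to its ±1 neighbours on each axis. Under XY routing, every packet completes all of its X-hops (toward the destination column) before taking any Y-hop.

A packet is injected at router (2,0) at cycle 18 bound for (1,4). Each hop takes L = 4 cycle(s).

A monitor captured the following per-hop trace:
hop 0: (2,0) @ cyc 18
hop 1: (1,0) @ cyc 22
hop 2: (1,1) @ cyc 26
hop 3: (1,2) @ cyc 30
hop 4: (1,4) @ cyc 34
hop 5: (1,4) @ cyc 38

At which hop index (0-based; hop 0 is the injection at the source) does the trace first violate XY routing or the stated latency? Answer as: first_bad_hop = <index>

  1: Δx=-1 Δy=+0 Δt=4 [ok]
  2: Δx=+0 Δy=+1 Δt=4 [ok]
  3: Δx=+0 Δy=+1 Δt=4 [ok]
  4: Δx=+0 Δy=+2 Δt=4 [BAD: non-unit step]

first_bad_hop = 4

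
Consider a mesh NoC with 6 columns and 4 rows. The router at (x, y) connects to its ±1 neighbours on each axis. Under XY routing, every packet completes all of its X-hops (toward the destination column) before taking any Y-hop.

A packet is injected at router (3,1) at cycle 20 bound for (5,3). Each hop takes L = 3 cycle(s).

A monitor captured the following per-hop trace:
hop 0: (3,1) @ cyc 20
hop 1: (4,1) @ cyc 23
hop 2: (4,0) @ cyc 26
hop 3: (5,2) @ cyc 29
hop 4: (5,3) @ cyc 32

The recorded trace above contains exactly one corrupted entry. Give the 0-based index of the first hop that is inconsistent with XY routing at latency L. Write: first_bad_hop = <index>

hop 1: step (+1,+0), +3 cyc — ok
hop 2: step (+0,-1), +3 cyc — BAD: Y-move but x=4≠5

first_bad_hop = 2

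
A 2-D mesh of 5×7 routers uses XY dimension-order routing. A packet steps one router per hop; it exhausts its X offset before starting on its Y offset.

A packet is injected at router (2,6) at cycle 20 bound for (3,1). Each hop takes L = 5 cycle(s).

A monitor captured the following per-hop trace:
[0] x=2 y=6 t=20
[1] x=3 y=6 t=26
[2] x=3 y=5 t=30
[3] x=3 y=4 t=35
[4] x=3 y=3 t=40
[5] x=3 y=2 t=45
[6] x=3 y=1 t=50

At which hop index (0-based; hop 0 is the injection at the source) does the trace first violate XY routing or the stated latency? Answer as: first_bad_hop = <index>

[1] (+1,+0) / 6c ⇒ BAD: Δcyc=6≠L

first_bad_hop = 1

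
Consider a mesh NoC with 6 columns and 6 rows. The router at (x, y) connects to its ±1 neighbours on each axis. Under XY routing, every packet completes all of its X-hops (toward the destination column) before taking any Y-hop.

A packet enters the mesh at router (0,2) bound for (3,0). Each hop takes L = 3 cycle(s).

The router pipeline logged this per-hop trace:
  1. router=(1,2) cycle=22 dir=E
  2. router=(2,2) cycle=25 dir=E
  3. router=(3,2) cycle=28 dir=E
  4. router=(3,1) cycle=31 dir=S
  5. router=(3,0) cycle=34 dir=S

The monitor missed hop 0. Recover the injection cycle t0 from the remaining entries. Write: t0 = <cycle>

t0 = 19

The first recorded entry is hop 1 at cycle 22.
Therefore t0 = 22 − L = 19.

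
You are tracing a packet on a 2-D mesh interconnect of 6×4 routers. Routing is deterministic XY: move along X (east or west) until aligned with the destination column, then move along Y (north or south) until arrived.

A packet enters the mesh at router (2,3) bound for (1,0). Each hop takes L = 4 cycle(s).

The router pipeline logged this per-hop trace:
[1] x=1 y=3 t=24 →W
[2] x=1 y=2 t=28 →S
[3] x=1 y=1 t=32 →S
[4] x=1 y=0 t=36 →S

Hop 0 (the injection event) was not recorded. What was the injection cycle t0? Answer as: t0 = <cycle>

t0 = 20

At hop 1 the cycle is 24; in general cyc_k = t0 + kL.
t0 = cyc[1] − L = 24 − 4 = 20.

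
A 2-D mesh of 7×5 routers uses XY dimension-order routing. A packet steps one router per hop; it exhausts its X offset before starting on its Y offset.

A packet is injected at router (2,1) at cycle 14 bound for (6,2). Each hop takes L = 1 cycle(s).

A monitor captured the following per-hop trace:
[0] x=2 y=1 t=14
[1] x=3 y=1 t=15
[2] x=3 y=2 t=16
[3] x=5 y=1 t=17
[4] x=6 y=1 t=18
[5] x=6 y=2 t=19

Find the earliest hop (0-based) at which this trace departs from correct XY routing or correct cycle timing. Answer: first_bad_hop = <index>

first_bad_hop = 2

  1: Δx=+1 Δy=+0 Δt=1 [ok]
  2: Δx=+0 Δy=+1 Δt=1 [BAD: Y-move but x=3≠6]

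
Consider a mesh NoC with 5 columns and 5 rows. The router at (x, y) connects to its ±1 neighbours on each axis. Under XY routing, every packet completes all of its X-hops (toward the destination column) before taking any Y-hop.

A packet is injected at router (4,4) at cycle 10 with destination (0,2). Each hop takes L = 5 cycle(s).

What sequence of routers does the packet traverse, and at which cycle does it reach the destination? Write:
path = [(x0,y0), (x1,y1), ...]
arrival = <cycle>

path = [(4,4), (3,4), (2,4), (1,4), (0,4), (0,3), (0,2)]
arrival = 40

t=10: at (4,4)
t=15: at (3,4) after W
t=20: at (2,4) after W
t=25: at (1,4) after W
t=30: at (0,4) after W
t=35: at (0,3) after S
t=40: at (0,2) after S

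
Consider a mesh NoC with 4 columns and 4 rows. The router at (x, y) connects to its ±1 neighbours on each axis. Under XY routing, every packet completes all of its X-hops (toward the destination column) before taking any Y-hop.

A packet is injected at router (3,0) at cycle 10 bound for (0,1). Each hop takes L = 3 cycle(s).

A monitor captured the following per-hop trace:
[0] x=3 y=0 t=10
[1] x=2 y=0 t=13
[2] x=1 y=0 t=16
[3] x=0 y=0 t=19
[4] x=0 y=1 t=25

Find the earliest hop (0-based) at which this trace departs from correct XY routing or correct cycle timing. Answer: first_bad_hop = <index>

first_bad_hop = 4

  1: Δx=-1 Δy=+0 Δt=3 [ok]
  2: Δx=-1 Δy=+0 Δt=3 [ok]
  3: Δx=-1 Δy=+0 Δt=3 [ok]
  4: Δx=+0 Δy=+1 Δt=6 [BAD: Δcyc=6≠L]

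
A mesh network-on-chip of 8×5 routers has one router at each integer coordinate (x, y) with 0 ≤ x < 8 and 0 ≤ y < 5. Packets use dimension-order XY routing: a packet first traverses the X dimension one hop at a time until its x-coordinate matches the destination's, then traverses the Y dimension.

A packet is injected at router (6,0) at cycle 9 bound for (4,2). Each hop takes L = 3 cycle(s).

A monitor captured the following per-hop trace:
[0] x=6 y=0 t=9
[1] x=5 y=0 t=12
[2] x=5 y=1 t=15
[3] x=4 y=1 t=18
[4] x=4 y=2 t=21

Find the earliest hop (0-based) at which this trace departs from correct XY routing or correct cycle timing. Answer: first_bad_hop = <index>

[1] (-1,+0) / 3c ⇒ ok
[2] (+0,+1) / 3c ⇒ BAD: Y-move but x=5≠4

first_bad_hop = 2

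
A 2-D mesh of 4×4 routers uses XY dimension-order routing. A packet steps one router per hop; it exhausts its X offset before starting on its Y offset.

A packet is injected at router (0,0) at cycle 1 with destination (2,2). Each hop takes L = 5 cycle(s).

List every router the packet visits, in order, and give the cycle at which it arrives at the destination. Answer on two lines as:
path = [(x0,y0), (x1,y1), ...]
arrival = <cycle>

  0. router=(0,0) cycle=1 (inject)
  1. router=(1,0) cycle=6 dir=E
  2. router=(2,0) cycle=11 dir=E
  3. router=(2,1) cycle=16 dir=N
  4. router=(2,2) cycle=21 dir=N

path = [(0,0), (1,0), (2,0), (2,1), (2,2)]
arrival = 21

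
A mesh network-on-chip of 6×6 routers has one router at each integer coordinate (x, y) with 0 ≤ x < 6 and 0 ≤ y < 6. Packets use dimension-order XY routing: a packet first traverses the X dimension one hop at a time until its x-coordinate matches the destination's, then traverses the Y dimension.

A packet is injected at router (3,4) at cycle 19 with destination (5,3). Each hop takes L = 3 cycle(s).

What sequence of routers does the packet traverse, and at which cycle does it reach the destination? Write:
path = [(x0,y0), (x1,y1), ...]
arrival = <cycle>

path = [(3,4), (4,4), (5,4), (5,3)]
arrival = 28

#0 — 3,4 | c19
#1 — 4,4 | c22 | E
#2 — 5,4 | c25 | E
#3 — 5,3 | c28 | S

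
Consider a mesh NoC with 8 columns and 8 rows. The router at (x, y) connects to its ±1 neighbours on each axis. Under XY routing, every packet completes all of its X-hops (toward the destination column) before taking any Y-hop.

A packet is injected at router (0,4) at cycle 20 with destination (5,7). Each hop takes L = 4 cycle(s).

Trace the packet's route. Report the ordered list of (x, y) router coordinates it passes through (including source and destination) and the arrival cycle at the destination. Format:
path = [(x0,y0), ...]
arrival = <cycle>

hop 0: (0,4) @ cyc 20
hop 1: (1,4) @ cyc 24  [E]
hop 2: (2,4) @ cyc 28  [E]
hop 3: (3,4) @ cyc 32  [E]
hop 4: (4,4) @ cyc 36  [E]
hop 5: (5,4) @ cyc 40  [E]
hop 6: (5,5) @ cyc 44  [N]
hop 7: (5,6) @ cyc 48  [N]
hop 8: (5,7) @ cyc 52  [N]

path = [(0,4), (1,4), (2,4), (3,4), (4,4), (5,4), (5,5), (5,6), (5,7)]
arrival = 52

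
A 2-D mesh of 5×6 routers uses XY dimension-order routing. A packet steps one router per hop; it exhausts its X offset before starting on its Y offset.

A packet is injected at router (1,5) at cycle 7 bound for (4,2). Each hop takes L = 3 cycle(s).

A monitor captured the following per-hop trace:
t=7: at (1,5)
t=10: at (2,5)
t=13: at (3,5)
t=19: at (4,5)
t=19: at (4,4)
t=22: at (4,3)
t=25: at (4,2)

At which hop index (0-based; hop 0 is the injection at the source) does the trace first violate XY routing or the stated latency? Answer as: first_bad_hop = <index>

hop 1: step (+1,+0), +3 cyc — ok
hop 2: step (+1,+0), +3 cyc — ok
hop 3: step (+1,+0), +6 cyc — BAD: Δcyc=6≠L

first_bad_hop = 3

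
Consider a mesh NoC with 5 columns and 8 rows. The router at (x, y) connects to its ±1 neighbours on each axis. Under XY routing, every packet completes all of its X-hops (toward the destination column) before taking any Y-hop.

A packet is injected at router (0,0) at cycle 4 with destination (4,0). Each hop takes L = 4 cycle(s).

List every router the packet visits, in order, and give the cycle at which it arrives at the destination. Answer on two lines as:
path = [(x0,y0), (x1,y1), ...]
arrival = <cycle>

path = [(0,0), (1,0), (2,0), (3,0), (4,0)]
arrival = 20

src (0,0)  cyc=4
E→(1,0)  cyc=8
E→(2,0)  cyc=12
E→(3,0)  cyc=16
E→(4,0)  cyc=20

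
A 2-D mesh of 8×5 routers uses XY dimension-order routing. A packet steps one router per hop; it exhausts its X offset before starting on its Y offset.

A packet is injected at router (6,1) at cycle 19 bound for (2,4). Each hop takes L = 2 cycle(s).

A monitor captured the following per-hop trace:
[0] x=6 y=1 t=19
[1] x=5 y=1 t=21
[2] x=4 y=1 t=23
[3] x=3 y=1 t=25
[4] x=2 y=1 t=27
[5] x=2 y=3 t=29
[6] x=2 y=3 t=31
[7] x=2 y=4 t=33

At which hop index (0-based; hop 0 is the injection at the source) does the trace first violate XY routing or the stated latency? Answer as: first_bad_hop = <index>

first_bad_hop = 5

check 1→ d=(-1,0) cyc+2: ok
check 2→ d=(-1,0) cyc+2: ok
check 3→ d=(-1,0) cyc+2: ok
check 4→ d=(-1,0) cyc+2: ok
check 5→ d=(0,2) cyc+2: BAD: non-unit step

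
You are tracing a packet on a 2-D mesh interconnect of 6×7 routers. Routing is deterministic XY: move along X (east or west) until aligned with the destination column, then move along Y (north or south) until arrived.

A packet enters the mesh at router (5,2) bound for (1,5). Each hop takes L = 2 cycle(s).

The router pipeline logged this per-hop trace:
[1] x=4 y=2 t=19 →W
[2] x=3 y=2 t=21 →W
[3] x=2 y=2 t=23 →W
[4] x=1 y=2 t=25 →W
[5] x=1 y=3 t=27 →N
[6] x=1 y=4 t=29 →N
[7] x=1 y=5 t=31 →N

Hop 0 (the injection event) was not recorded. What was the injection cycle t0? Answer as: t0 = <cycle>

t0 = 17

cyc[1] = 19 and cyc[k] = t0 + k·L for every k.
Subtract one hop: t0 = 19 − 2 = 17.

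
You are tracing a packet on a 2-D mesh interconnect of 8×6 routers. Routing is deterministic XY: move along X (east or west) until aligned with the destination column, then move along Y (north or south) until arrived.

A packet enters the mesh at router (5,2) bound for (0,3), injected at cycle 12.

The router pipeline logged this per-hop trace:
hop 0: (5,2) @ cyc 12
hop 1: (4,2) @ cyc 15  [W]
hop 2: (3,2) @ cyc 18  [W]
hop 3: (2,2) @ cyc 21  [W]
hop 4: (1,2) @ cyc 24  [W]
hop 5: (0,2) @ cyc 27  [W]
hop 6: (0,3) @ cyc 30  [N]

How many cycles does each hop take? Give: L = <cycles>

L = 3

Between hops 0 and 1 the cycle counter advances 15 − 12 = 3.
That increment is L by definition: L = 3.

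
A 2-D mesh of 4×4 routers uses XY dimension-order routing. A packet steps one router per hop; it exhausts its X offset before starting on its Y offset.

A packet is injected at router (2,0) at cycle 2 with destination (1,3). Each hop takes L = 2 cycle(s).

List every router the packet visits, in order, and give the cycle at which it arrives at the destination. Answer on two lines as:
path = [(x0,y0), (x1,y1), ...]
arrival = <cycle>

path = [(2,0), (1,0), (1,1), (1,2), (1,3)]
arrival = 10

#0 — 2,0 | c2
#1 — 1,0 | c4 | W
#2 — 1,1 | c6 | N
#3 — 1,2 | c8 | N
#4 — 1,3 | c10 | N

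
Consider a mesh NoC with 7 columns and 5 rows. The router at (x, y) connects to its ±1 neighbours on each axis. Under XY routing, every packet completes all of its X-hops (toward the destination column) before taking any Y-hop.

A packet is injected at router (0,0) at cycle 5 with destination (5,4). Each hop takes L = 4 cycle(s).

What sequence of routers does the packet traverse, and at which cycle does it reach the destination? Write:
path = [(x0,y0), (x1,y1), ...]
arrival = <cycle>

hop 0: (0,0) @ cyc 5
hop 1: (1,0) @ cyc 9  [E]
hop 2: (2,0) @ cyc 13  [E]
hop 3: (3,0) @ cyc 17  [E]
hop 4: (4,0) @ cyc 21  [E]
hop 5: (5,0) @ cyc 25  [E]
hop 6: (5,1) @ cyc 29  [N]
hop 7: (5,2) @ cyc 33  [N]
hop 8: (5,3) @ cyc 37  [N]
hop 9: (5,4) @ cyc 41  [N]

path = [(0,0), (1,0), (2,0), (3,0), (4,0), (5,0), (5,1), (5,2), (5,3), (5,4)]
arrival = 41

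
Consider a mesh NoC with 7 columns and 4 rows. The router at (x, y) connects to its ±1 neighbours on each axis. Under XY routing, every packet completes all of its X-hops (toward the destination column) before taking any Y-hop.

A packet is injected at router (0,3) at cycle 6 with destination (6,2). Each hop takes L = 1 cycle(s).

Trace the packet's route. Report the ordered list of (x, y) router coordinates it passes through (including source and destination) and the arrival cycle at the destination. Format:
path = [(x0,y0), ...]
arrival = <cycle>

src (0,3)  cyc=6
E→(1,3)  cyc=7
E→(2,3)  cyc=8
E→(3,3)  cyc=9
E→(4,3)  cyc=10
E→(5,3)  cyc=11
E→(6,3)  cyc=12
S→(6,2)  cyc=13

path = [(0,3), (1,3), (2,3), (3,3), (4,3), (5,3), (6,3), (6,2)]
arrival = 13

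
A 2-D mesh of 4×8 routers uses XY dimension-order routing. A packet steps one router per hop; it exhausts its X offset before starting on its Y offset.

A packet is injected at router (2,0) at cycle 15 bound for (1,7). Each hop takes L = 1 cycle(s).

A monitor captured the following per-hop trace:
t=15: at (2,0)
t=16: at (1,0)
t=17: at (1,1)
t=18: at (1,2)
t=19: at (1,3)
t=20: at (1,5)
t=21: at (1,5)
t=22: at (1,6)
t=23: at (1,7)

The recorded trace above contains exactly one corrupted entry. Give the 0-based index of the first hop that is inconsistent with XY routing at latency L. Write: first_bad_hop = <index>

  1: Δx=-1 Δy=+0 Δt=1 [ok]
  2: Δx=+0 Δy=+1 Δt=1 [ok]
  3: Δx=+0 Δy=+1 Δt=1 [ok]
  4: Δx=+0 Δy=+1 Δt=1 [ok]
  5: Δx=+0 Δy=+2 Δt=1 [BAD: non-unit step]

first_bad_hop = 5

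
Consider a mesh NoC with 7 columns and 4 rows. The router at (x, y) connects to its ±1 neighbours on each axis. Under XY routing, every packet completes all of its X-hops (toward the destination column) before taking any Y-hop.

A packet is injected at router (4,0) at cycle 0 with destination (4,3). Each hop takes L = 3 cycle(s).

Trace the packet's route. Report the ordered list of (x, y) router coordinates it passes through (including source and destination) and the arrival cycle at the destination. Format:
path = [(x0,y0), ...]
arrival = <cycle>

t=0: at (4,0)
t=3: at (4,1) after N
t=6: at (4,2) after N
t=9: at (4,3) after N

path = [(4,0), (4,1), (4,2), (4,3)]
arrival = 9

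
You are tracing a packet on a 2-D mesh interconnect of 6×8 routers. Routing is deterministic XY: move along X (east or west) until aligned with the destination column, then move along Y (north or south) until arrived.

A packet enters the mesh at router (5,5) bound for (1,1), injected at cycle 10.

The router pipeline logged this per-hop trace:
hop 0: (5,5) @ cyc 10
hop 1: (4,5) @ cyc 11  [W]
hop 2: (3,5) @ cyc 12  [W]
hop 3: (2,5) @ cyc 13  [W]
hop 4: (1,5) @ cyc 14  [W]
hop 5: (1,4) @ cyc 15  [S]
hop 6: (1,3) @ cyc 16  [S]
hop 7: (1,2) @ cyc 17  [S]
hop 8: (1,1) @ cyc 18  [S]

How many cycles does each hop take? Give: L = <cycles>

L = 1

Between hops 0 and 1 the cycle counter advances 11 − 10 = 1.
One hop costs L cycles, so L = 1.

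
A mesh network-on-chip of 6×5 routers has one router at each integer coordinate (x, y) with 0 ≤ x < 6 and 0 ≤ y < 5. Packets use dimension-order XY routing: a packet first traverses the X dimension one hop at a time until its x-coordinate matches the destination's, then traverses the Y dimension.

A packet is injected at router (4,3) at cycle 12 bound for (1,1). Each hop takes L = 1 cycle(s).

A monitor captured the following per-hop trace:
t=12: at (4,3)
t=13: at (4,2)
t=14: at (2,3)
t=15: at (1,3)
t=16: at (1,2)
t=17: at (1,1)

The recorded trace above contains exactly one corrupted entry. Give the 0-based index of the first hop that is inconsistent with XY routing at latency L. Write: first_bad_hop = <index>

first_bad_hop = 1

check 1→ d=(0,-1) cyc+1: BAD: Y-move but x=4≠1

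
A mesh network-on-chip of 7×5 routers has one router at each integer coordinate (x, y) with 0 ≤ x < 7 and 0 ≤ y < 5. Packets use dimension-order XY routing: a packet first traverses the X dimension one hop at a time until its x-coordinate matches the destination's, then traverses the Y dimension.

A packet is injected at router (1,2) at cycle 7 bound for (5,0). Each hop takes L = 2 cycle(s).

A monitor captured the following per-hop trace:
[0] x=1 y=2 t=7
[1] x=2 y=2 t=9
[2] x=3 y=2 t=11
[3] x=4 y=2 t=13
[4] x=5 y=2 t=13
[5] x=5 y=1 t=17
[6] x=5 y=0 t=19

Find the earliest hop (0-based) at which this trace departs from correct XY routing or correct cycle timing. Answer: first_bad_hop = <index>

  1: Δx=+1 Δy=+0 Δt=2 [ok]
  2: Δx=+1 Δy=+0 Δt=2 [ok]
  3: Δx=+1 Δy=+0 Δt=2 [ok]
  4: Δx=+1 Δy=+0 Δt=0 [BAD: Δcyc=0≠L]

first_bad_hop = 4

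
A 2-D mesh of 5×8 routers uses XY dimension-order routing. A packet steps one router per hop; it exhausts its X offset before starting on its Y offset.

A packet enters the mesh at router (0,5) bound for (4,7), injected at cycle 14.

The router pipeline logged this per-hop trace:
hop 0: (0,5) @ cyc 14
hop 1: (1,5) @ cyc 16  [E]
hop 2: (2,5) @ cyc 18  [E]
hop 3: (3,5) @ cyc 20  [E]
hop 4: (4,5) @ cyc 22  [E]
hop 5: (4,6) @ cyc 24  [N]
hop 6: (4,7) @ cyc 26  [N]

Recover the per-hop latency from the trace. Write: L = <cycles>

cyc[1] − cyc[0] = 16 − 14 = 2.
Each hop adds L, hence L = 2.

L = 2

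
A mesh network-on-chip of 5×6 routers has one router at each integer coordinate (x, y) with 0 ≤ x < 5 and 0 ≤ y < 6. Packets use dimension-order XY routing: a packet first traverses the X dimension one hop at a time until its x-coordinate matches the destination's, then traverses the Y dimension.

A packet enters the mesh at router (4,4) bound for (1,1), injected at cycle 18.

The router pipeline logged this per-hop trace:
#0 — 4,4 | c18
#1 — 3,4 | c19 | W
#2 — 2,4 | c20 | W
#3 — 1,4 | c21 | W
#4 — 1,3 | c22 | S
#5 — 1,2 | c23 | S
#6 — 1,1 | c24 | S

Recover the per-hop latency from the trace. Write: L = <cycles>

L = 1

Δcyc across hop 0→1: 19 − 18 = 1.
Per-hop latency L = Δcyc = 1.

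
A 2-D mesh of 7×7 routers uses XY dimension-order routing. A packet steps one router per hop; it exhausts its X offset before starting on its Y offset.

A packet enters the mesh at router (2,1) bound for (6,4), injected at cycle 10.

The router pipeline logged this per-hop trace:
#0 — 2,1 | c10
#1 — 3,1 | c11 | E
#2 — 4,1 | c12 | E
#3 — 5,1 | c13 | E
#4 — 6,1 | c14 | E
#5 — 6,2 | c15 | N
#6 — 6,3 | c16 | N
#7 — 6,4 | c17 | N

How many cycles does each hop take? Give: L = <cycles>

L = 1

Between hops 0 and 1 the cycle counter advances 11 − 10 = 1.
Per-hop latency L = Δcyc = 1.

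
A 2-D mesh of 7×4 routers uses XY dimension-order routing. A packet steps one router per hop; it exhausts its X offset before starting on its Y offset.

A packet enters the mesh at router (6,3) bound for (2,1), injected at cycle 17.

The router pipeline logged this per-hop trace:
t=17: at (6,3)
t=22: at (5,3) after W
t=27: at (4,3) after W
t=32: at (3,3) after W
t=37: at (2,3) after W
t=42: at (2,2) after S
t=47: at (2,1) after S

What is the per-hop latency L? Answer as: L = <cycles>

L = 5

Between hops 0 and 1 the cycle counter advances 22 − 17 = 5.
Per-hop latency L = Δcyc = 5.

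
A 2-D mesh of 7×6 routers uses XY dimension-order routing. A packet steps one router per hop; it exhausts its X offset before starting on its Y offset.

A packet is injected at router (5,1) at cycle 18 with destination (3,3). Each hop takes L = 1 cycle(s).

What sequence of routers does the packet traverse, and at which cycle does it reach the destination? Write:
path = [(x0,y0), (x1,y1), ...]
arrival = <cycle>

[0] x=5 y=1 t=18
[1] x=4 y=1 t=19 →W
[2] x=3 y=1 t=20 →W
[3] x=3 y=2 t=21 →N
[4] x=3 y=3 t=22 →N

path = [(5,1), (4,1), (3,1), (3,2), (3,3)]
arrival = 22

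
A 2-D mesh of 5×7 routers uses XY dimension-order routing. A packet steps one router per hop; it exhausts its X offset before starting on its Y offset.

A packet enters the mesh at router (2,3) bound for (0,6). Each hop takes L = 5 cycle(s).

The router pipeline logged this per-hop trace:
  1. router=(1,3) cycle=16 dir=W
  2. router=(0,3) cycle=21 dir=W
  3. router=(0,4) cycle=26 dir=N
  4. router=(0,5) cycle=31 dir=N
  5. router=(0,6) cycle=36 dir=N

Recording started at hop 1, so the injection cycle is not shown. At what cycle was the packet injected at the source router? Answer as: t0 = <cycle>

t0 = 11

Hop 1 reached at cycle 16; hop k is at t0 + k·L.
So t0 = 16 − 1·5 = 11.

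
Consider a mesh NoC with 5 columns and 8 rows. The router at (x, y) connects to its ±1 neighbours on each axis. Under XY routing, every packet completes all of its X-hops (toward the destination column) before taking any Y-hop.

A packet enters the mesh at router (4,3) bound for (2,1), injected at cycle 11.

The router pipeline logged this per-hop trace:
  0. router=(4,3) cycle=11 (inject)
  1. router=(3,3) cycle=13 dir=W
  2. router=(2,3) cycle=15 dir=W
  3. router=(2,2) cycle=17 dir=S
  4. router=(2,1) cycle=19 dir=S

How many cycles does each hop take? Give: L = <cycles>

L = 2

Δcyc across hop 0→1: 13 − 11 = 2.
That increment is L by definition: L = 2.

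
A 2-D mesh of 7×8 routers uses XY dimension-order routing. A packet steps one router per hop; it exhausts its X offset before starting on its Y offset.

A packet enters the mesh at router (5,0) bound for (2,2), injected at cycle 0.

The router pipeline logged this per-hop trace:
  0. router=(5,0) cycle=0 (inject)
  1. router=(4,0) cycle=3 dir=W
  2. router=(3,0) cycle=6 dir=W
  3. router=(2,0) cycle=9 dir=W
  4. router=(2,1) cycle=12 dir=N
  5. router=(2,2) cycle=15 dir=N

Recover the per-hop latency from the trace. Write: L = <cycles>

cyc[1] − cyc[0] = 3 − 0 = 3.
Per-hop latency L = Δcyc = 3.

L = 3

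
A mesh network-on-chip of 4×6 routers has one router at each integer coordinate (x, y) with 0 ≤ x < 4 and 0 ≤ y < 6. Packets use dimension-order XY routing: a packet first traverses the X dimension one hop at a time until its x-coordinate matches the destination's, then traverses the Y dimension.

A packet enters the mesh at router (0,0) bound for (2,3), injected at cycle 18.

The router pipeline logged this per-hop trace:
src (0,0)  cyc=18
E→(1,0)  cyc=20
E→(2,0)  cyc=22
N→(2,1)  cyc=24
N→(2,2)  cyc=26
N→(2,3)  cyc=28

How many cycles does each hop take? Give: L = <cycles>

cyc[1] − cyc[0] = 20 − 18 = 2.
That increment is L by definition: L = 2.

L = 2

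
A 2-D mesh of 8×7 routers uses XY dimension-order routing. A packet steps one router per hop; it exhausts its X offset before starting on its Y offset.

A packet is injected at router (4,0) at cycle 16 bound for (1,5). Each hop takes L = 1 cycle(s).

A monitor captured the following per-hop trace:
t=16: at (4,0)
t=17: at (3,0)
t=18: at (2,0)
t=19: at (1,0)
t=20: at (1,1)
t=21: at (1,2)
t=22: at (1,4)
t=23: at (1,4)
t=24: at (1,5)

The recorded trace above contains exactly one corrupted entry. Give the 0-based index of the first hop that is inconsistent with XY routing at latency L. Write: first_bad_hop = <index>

check 1→ d=(-1,0) cyc+1: ok
check 2→ d=(-1,0) cyc+1: ok
check 3→ d=(-1,0) cyc+1: ok
check 4→ d=(0,1) cyc+1: ok
check 5→ d=(0,1) cyc+1: ok
check 6→ d=(0,2) cyc+1: BAD: non-unit step

first_bad_hop = 6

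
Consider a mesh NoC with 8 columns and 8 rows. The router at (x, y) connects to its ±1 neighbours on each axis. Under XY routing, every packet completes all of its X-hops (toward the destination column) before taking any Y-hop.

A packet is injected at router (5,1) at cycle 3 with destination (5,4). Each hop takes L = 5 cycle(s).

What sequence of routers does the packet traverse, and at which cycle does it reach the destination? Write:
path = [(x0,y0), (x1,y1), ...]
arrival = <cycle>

[0] x=5 y=1 t=3
[1] x=5 y=2 t=8 →N
[2] x=5 y=3 t=13 →N
[3] x=5 y=4 t=18 →N

path = [(5,1), (5,2), (5,3), (5,4)]
arrival = 18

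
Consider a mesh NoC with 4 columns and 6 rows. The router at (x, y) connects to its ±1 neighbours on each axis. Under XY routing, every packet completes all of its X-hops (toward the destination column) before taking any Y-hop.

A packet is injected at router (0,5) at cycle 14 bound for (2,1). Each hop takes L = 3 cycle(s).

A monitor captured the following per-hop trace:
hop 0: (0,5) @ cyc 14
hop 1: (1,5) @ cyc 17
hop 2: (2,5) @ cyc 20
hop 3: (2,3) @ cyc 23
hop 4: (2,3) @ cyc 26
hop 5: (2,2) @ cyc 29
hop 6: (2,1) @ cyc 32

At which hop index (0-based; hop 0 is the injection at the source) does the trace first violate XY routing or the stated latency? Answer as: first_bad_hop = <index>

first_bad_hop = 3

[1] (+1,+0) / 3c ⇒ ok
[2] (+1,+0) / 3c ⇒ ok
[3] (+0,-2) / 3c ⇒ BAD: non-unit step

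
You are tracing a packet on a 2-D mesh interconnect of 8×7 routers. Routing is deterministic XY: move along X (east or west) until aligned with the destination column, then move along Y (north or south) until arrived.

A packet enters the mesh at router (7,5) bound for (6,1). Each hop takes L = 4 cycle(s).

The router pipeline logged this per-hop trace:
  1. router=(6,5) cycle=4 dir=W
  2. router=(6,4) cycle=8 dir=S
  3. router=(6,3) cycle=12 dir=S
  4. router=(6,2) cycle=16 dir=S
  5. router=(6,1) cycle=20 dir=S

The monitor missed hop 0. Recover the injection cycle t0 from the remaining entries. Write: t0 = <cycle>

Hop 1 reached at cycle 4; hop k is at t0 + k·L.
Therefore t0 = 4 − L = 0.

t0 = 0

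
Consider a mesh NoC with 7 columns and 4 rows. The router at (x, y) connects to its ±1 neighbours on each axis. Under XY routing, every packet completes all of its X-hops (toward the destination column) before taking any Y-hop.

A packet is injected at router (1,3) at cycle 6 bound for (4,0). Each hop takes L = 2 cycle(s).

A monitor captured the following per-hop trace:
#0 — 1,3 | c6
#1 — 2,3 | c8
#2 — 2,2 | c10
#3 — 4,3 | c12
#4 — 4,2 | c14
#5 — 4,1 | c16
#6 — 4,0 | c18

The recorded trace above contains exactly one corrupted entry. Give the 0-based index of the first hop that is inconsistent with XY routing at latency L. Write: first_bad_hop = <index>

first_bad_hop = 2

check 1→ d=(1,0) cyc+2: ok
check 2→ d=(0,-1) cyc+2: BAD: Y-move but x=2≠4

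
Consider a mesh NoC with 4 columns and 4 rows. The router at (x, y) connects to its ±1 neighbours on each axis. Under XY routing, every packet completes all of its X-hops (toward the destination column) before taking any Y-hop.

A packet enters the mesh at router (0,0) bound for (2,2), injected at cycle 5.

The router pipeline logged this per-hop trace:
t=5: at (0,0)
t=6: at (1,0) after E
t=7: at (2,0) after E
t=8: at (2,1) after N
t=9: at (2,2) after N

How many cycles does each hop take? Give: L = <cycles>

L = 1

From hop 0 (5) to hop 1 (6): +1 cycles.
That increment is L by definition: L = 1.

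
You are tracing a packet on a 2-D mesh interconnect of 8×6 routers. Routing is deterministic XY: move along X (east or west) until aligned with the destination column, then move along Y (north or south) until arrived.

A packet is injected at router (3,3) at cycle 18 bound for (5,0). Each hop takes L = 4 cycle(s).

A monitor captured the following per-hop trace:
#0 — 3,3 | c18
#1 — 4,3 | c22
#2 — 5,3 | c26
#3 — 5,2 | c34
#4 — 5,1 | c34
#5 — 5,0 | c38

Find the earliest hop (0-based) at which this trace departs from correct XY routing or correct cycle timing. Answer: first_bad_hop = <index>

first_bad_hop = 3

[1] (+1,+0) / 4c ⇒ ok
[2] (+1,+0) / 4c ⇒ ok
[3] (+0,-1) / 8c ⇒ BAD: Δcyc=8≠L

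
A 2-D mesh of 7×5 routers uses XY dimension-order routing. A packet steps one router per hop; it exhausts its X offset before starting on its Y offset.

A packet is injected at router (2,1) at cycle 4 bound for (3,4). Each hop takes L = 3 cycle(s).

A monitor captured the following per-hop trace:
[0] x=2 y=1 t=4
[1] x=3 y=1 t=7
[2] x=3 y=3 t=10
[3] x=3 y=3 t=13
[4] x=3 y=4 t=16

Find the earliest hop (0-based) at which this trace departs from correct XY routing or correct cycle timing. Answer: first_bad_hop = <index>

first_bad_hop = 2

  1: Δx=+1 Δy=+0 Δt=3 [ok]
  2: Δx=+0 Δy=+2 Δt=3 [BAD: non-unit step]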